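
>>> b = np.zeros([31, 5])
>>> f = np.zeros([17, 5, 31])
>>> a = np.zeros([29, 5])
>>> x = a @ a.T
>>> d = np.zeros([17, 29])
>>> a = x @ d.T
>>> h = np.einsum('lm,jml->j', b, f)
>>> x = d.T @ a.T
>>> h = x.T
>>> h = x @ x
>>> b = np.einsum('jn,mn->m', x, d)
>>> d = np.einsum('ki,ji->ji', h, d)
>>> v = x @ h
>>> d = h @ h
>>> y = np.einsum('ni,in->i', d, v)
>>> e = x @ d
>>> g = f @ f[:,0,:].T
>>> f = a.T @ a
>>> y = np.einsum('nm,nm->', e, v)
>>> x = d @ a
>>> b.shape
(17,)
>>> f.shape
(17, 17)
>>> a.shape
(29, 17)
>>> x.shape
(29, 17)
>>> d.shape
(29, 29)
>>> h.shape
(29, 29)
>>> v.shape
(29, 29)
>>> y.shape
()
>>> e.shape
(29, 29)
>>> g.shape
(17, 5, 17)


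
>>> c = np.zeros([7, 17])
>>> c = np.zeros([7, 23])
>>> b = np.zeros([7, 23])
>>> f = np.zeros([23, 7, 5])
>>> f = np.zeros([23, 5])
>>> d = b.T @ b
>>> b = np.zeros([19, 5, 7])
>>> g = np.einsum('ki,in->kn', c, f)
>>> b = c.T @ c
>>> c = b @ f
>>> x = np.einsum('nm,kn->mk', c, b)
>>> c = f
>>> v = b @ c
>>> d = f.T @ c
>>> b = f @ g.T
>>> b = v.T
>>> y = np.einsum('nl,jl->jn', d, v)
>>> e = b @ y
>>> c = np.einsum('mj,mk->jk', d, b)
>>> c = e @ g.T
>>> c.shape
(5, 7)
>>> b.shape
(5, 23)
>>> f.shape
(23, 5)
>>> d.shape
(5, 5)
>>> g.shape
(7, 5)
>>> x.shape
(5, 23)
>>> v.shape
(23, 5)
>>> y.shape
(23, 5)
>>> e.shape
(5, 5)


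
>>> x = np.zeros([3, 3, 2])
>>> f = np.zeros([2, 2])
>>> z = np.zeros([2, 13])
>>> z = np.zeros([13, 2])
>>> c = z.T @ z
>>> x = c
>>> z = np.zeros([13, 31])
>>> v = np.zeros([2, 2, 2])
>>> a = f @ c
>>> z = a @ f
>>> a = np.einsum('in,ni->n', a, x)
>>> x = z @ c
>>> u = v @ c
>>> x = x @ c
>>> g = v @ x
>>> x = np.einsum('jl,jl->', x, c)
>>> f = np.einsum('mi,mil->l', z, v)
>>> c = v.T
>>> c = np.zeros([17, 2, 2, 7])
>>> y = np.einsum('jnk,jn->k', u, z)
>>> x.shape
()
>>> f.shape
(2,)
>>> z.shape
(2, 2)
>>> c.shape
(17, 2, 2, 7)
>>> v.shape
(2, 2, 2)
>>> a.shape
(2,)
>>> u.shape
(2, 2, 2)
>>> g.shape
(2, 2, 2)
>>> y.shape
(2,)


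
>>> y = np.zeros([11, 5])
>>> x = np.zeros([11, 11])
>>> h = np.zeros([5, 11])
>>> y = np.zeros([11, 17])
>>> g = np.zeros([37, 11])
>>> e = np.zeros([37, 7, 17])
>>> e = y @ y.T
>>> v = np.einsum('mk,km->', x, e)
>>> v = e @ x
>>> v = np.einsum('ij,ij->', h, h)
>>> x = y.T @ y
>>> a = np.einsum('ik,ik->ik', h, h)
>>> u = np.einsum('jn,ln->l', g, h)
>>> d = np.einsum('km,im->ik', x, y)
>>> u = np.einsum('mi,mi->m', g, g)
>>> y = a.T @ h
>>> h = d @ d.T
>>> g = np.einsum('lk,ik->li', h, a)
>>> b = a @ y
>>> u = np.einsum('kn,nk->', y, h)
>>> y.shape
(11, 11)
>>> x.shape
(17, 17)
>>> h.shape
(11, 11)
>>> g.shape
(11, 5)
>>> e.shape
(11, 11)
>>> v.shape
()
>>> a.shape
(5, 11)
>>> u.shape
()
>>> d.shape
(11, 17)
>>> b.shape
(5, 11)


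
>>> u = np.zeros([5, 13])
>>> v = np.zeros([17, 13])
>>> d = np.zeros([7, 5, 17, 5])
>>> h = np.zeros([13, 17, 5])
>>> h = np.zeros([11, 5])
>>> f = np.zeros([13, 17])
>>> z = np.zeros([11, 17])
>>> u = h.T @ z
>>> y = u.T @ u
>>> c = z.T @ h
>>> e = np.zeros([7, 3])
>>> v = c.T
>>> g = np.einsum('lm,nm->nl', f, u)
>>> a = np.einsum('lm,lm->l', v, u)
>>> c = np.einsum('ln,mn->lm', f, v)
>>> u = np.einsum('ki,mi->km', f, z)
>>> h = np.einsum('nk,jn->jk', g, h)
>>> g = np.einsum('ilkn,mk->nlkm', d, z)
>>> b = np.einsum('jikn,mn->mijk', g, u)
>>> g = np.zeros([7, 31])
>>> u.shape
(13, 11)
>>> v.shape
(5, 17)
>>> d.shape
(7, 5, 17, 5)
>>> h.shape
(11, 13)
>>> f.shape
(13, 17)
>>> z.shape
(11, 17)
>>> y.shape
(17, 17)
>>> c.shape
(13, 5)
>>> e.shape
(7, 3)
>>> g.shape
(7, 31)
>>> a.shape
(5,)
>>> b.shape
(13, 5, 5, 17)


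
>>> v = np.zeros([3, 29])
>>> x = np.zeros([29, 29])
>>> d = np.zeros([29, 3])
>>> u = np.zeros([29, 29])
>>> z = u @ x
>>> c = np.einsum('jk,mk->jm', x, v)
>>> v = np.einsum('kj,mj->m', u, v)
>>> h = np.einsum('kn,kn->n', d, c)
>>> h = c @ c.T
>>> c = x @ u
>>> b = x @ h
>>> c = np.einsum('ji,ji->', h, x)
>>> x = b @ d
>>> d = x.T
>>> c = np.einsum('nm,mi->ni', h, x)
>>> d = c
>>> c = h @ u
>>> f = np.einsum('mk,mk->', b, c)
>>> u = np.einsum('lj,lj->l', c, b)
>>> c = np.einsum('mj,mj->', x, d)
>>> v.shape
(3,)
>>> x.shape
(29, 3)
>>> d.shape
(29, 3)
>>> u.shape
(29,)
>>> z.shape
(29, 29)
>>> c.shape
()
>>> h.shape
(29, 29)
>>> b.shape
(29, 29)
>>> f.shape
()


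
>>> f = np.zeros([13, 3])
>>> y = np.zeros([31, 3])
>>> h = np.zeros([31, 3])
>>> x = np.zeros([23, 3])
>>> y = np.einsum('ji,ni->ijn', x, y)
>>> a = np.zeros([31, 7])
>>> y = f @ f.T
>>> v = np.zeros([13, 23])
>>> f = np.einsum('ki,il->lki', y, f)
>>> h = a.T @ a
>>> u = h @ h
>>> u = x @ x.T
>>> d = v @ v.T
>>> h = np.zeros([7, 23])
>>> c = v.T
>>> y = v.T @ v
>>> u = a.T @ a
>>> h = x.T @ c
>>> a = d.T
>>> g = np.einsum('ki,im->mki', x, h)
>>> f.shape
(3, 13, 13)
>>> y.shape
(23, 23)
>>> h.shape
(3, 13)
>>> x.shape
(23, 3)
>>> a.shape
(13, 13)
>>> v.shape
(13, 23)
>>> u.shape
(7, 7)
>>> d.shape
(13, 13)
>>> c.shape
(23, 13)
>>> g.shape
(13, 23, 3)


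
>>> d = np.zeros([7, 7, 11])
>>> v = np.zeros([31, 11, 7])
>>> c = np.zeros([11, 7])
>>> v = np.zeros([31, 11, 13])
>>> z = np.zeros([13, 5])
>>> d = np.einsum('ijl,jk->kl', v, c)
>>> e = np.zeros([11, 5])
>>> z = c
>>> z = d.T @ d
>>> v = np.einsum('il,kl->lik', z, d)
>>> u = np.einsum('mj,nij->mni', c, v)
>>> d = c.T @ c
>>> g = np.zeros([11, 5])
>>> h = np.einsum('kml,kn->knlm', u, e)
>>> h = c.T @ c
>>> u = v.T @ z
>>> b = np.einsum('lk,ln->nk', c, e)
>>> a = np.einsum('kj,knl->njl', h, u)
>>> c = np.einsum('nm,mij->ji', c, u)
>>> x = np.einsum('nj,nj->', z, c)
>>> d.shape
(7, 7)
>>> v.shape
(13, 13, 7)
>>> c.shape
(13, 13)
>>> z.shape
(13, 13)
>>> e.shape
(11, 5)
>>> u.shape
(7, 13, 13)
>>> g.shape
(11, 5)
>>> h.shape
(7, 7)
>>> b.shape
(5, 7)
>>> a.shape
(13, 7, 13)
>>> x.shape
()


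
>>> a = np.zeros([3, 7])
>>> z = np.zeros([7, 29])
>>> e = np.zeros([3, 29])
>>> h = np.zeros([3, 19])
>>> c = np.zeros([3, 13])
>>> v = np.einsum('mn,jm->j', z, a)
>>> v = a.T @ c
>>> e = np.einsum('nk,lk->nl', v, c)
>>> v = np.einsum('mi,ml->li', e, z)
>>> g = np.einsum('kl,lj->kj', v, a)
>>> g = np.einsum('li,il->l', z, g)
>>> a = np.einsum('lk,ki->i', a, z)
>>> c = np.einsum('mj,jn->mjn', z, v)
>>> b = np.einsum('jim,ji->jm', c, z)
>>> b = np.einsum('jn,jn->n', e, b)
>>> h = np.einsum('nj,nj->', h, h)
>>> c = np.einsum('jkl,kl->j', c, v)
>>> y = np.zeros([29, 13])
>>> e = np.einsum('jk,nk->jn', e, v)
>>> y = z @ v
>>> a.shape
(29,)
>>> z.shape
(7, 29)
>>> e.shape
(7, 29)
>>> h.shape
()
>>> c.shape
(7,)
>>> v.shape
(29, 3)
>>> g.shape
(7,)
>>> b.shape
(3,)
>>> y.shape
(7, 3)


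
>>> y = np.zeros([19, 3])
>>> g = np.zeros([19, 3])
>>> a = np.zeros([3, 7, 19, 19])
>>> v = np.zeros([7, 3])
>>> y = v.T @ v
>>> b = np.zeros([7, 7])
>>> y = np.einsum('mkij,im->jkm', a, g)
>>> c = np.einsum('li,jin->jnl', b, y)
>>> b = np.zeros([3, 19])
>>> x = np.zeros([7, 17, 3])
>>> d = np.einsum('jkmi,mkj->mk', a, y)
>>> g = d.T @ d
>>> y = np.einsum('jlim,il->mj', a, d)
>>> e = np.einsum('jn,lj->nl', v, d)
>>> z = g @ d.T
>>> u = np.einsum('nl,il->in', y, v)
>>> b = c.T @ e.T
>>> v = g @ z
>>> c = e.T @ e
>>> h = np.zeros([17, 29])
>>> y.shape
(19, 3)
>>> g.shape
(7, 7)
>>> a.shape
(3, 7, 19, 19)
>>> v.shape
(7, 19)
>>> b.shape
(7, 3, 3)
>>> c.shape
(19, 19)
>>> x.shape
(7, 17, 3)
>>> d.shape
(19, 7)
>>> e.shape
(3, 19)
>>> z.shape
(7, 19)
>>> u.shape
(7, 19)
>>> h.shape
(17, 29)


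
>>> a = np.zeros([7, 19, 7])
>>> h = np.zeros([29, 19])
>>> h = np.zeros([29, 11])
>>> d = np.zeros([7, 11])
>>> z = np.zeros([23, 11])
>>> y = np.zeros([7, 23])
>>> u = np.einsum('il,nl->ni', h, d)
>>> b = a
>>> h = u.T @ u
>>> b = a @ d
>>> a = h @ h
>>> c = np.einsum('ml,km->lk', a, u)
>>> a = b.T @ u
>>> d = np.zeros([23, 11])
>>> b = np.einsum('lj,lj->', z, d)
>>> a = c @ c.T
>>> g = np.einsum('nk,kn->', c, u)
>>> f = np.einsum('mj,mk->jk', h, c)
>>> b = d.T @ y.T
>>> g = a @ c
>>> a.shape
(29, 29)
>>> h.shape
(29, 29)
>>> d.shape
(23, 11)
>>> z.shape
(23, 11)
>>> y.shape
(7, 23)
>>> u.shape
(7, 29)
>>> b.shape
(11, 7)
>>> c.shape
(29, 7)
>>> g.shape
(29, 7)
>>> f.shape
(29, 7)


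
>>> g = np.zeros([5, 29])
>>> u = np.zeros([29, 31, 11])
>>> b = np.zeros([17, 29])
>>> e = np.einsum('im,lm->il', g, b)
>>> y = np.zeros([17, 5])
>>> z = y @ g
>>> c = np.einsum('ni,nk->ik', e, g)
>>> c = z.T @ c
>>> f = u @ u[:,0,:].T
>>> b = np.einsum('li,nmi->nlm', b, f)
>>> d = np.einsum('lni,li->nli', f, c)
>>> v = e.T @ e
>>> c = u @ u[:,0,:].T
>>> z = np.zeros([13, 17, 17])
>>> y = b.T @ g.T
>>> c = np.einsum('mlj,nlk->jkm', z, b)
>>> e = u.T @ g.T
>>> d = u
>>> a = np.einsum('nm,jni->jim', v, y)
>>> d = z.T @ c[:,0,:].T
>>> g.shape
(5, 29)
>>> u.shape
(29, 31, 11)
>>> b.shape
(29, 17, 31)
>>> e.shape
(11, 31, 5)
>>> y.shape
(31, 17, 5)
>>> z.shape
(13, 17, 17)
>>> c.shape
(17, 31, 13)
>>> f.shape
(29, 31, 29)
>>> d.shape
(17, 17, 17)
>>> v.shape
(17, 17)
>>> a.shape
(31, 5, 17)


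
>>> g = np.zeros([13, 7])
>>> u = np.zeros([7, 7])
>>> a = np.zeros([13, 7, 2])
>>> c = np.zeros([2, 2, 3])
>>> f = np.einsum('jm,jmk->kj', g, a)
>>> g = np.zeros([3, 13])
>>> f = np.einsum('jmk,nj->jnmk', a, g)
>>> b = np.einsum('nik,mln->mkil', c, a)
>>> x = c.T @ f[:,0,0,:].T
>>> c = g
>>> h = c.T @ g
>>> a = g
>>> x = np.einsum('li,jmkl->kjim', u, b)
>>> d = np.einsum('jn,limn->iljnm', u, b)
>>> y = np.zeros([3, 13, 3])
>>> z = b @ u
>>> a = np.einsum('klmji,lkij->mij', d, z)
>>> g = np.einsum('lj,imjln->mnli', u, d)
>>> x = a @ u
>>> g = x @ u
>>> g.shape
(7, 2, 7)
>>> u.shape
(7, 7)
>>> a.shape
(7, 2, 7)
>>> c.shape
(3, 13)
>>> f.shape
(13, 3, 7, 2)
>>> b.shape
(13, 3, 2, 7)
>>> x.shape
(7, 2, 7)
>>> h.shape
(13, 13)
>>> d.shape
(3, 13, 7, 7, 2)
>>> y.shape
(3, 13, 3)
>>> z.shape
(13, 3, 2, 7)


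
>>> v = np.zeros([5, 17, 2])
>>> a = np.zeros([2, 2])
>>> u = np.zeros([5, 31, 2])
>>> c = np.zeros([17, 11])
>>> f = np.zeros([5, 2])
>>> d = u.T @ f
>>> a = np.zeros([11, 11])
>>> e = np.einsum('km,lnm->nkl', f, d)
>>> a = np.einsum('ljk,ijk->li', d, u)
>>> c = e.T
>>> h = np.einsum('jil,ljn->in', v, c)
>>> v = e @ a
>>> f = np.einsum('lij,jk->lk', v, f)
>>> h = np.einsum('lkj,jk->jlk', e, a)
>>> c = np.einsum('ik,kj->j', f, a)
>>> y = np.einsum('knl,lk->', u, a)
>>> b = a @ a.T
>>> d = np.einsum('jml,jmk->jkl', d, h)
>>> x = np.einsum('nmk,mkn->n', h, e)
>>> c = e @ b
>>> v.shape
(31, 5, 5)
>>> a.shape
(2, 5)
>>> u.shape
(5, 31, 2)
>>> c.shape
(31, 5, 2)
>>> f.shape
(31, 2)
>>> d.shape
(2, 5, 2)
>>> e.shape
(31, 5, 2)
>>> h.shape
(2, 31, 5)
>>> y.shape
()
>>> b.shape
(2, 2)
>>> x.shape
(2,)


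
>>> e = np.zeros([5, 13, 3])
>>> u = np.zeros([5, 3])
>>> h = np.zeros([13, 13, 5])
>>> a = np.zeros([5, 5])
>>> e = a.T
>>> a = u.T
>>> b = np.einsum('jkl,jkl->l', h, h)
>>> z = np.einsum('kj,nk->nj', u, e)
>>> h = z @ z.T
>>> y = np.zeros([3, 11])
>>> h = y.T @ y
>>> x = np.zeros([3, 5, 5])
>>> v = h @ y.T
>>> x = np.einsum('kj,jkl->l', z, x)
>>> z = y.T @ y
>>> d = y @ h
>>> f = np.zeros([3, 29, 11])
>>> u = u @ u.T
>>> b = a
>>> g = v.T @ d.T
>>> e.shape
(5, 5)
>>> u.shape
(5, 5)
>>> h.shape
(11, 11)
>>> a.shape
(3, 5)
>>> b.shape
(3, 5)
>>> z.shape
(11, 11)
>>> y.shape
(3, 11)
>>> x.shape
(5,)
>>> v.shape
(11, 3)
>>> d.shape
(3, 11)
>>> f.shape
(3, 29, 11)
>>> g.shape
(3, 3)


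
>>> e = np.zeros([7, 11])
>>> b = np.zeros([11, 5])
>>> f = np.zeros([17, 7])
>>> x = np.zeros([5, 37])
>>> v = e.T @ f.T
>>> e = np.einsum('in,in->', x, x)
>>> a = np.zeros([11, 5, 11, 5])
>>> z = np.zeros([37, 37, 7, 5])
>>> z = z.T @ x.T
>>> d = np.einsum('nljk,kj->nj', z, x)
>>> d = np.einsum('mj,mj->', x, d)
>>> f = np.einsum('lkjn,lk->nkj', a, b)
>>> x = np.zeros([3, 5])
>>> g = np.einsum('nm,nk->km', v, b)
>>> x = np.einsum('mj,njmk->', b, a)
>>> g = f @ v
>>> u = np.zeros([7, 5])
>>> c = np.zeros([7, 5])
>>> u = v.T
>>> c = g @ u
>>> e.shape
()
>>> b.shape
(11, 5)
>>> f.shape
(5, 5, 11)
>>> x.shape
()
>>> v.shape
(11, 17)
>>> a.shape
(11, 5, 11, 5)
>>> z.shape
(5, 7, 37, 5)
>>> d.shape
()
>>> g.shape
(5, 5, 17)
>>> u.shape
(17, 11)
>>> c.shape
(5, 5, 11)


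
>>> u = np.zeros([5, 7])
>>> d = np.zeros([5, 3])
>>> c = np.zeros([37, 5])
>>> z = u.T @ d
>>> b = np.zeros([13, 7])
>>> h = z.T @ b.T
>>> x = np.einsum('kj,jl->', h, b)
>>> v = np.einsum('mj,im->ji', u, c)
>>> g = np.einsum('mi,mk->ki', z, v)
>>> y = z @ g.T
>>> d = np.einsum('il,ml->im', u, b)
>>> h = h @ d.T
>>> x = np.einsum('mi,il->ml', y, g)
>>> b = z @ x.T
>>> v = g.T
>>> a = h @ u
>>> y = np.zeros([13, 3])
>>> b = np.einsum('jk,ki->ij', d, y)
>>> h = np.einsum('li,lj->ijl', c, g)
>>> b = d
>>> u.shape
(5, 7)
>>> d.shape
(5, 13)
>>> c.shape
(37, 5)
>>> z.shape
(7, 3)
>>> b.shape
(5, 13)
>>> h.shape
(5, 3, 37)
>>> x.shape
(7, 3)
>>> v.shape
(3, 37)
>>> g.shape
(37, 3)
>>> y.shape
(13, 3)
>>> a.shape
(3, 7)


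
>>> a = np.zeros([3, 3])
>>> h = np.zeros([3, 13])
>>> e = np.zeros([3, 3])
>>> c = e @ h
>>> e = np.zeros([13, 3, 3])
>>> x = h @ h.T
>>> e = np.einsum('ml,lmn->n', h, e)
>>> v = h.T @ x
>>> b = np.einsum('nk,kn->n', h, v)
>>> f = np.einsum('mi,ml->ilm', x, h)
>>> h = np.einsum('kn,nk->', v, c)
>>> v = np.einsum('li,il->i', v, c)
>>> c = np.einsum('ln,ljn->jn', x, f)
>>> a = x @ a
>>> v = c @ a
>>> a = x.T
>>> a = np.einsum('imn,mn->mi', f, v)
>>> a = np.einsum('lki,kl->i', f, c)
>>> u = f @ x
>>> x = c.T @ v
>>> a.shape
(3,)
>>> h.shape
()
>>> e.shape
(3,)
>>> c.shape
(13, 3)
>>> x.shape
(3, 3)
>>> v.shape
(13, 3)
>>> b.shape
(3,)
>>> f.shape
(3, 13, 3)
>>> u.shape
(3, 13, 3)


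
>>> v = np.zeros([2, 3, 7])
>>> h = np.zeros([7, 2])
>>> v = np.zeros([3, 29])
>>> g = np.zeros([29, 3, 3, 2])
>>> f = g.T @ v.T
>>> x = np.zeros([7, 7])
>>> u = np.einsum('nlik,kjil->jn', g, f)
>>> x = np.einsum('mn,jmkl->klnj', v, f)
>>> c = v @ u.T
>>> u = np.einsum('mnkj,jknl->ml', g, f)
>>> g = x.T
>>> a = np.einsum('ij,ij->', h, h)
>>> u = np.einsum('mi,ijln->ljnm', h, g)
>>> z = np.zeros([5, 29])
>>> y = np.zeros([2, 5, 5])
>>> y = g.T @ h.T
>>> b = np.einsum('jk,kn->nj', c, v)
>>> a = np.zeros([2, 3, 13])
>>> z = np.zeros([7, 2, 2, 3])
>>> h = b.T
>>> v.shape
(3, 29)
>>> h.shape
(3, 29)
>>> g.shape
(2, 29, 3, 3)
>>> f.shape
(2, 3, 3, 3)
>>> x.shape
(3, 3, 29, 2)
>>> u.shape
(3, 29, 3, 7)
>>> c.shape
(3, 3)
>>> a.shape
(2, 3, 13)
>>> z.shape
(7, 2, 2, 3)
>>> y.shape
(3, 3, 29, 7)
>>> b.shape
(29, 3)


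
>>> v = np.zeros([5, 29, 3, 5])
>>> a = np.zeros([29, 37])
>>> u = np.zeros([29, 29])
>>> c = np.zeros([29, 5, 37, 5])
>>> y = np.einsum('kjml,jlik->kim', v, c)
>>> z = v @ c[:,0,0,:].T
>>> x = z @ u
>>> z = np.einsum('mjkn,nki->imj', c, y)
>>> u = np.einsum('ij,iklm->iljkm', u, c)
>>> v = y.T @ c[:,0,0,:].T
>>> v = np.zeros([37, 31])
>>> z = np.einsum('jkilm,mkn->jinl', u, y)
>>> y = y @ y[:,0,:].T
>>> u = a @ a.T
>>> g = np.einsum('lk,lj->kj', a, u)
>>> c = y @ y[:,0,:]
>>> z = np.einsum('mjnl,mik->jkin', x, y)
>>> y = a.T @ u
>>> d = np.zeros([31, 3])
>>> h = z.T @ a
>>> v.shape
(37, 31)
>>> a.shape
(29, 37)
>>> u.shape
(29, 29)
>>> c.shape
(5, 37, 5)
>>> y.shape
(37, 29)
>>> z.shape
(29, 5, 37, 3)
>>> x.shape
(5, 29, 3, 29)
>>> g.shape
(37, 29)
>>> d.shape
(31, 3)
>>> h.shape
(3, 37, 5, 37)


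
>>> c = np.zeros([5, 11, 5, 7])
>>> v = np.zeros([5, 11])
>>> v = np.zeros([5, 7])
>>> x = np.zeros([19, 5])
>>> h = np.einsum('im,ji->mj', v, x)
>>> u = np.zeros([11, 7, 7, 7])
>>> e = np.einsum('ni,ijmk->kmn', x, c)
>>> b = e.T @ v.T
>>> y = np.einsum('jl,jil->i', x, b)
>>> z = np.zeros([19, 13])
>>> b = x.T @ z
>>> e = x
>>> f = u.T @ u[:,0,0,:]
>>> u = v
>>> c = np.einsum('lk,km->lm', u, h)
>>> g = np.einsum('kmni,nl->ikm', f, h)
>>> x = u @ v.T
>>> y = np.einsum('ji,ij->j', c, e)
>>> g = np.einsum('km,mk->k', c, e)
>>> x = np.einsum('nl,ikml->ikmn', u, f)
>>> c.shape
(5, 19)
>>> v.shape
(5, 7)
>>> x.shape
(7, 7, 7, 5)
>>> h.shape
(7, 19)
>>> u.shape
(5, 7)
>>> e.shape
(19, 5)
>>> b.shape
(5, 13)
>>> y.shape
(5,)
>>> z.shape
(19, 13)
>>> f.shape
(7, 7, 7, 7)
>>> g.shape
(5,)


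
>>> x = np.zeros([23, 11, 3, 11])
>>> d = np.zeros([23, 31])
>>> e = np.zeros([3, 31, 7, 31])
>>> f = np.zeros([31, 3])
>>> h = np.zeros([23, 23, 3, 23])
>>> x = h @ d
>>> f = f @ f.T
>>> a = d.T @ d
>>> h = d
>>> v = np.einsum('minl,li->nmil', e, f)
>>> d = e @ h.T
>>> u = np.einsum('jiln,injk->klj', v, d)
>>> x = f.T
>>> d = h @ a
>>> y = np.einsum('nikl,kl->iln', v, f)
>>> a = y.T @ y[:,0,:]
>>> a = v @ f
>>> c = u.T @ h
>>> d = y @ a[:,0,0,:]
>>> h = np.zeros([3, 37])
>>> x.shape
(31, 31)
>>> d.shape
(3, 31, 31)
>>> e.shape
(3, 31, 7, 31)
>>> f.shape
(31, 31)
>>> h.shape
(3, 37)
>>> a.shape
(7, 3, 31, 31)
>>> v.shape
(7, 3, 31, 31)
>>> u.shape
(23, 31, 7)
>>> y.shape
(3, 31, 7)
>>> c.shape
(7, 31, 31)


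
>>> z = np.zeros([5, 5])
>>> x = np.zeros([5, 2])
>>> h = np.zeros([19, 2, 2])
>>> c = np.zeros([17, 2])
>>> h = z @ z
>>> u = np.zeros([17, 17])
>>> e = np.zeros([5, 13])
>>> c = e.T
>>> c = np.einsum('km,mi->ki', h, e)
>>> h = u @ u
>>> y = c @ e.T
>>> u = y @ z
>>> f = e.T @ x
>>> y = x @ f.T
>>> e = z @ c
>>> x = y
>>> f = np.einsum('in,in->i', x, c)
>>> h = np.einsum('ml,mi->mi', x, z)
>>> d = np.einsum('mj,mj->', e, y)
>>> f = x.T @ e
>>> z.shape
(5, 5)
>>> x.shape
(5, 13)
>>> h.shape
(5, 5)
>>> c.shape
(5, 13)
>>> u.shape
(5, 5)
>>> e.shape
(5, 13)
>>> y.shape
(5, 13)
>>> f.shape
(13, 13)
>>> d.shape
()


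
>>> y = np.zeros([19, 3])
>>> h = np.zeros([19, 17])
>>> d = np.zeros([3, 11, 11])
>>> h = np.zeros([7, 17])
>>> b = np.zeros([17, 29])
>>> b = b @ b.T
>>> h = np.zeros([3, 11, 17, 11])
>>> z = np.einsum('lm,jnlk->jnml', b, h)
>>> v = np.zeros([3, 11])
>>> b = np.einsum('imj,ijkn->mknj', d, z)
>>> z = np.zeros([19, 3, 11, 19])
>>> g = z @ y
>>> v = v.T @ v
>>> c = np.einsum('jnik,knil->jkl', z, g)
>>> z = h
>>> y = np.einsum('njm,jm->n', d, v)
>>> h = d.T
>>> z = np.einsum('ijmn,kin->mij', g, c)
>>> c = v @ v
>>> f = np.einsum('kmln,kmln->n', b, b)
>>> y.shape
(3,)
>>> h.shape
(11, 11, 3)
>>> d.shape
(3, 11, 11)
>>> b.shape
(11, 17, 17, 11)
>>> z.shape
(11, 19, 3)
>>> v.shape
(11, 11)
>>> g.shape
(19, 3, 11, 3)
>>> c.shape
(11, 11)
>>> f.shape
(11,)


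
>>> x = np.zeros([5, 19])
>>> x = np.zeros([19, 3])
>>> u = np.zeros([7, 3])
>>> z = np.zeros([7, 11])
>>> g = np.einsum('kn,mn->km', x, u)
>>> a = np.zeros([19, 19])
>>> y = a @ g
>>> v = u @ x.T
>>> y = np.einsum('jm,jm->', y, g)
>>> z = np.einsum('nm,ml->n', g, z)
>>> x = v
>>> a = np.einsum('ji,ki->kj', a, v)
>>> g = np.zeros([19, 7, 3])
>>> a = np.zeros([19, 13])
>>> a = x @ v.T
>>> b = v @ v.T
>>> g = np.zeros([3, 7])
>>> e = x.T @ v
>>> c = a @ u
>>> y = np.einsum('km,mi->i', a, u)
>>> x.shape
(7, 19)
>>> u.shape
(7, 3)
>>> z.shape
(19,)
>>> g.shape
(3, 7)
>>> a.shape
(7, 7)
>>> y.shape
(3,)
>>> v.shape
(7, 19)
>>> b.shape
(7, 7)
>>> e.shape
(19, 19)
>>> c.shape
(7, 3)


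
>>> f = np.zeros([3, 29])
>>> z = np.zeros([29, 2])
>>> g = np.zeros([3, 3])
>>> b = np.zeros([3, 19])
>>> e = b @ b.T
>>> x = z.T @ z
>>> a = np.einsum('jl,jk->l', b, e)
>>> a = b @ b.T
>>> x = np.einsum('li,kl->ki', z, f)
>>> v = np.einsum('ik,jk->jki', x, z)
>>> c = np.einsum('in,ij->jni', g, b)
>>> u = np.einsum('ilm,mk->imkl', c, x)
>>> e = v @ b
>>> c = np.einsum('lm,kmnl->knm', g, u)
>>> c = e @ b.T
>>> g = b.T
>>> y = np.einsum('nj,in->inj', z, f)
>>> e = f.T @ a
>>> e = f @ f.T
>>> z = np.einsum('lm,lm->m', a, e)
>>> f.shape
(3, 29)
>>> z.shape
(3,)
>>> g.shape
(19, 3)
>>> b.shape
(3, 19)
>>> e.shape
(3, 3)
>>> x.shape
(3, 2)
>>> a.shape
(3, 3)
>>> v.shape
(29, 2, 3)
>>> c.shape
(29, 2, 3)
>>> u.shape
(19, 3, 2, 3)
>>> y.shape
(3, 29, 2)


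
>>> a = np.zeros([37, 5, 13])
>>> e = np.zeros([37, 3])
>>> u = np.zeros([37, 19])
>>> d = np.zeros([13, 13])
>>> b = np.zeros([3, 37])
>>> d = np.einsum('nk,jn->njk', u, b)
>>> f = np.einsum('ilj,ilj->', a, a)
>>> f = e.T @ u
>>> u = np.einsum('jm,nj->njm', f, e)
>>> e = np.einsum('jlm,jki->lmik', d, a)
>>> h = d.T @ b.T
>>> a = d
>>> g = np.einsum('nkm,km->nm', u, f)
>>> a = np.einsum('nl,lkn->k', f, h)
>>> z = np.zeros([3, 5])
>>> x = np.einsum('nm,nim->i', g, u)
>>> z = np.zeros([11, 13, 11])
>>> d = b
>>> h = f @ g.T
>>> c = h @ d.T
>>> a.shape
(3,)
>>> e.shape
(3, 19, 13, 5)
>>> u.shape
(37, 3, 19)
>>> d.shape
(3, 37)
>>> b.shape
(3, 37)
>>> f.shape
(3, 19)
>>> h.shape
(3, 37)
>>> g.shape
(37, 19)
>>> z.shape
(11, 13, 11)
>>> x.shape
(3,)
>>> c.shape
(3, 3)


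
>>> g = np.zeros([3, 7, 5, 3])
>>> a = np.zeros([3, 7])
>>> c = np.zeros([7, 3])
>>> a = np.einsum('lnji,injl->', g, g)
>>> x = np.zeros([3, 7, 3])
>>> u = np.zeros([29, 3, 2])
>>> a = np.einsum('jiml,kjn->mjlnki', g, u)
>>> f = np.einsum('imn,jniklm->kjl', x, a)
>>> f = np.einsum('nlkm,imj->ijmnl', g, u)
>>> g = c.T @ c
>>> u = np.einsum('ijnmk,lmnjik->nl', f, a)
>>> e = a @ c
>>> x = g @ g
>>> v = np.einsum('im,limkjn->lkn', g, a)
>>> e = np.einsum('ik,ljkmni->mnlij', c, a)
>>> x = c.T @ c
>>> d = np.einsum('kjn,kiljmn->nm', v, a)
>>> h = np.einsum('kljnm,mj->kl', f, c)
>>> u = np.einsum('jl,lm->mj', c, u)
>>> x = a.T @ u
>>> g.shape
(3, 3)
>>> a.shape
(5, 3, 3, 2, 29, 7)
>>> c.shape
(7, 3)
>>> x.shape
(7, 29, 2, 3, 3, 7)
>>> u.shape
(5, 7)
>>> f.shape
(29, 2, 3, 3, 7)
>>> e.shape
(2, 29, 5, 7, 3)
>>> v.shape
(5, 2, 7)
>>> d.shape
(7, 29)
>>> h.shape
(29, 2)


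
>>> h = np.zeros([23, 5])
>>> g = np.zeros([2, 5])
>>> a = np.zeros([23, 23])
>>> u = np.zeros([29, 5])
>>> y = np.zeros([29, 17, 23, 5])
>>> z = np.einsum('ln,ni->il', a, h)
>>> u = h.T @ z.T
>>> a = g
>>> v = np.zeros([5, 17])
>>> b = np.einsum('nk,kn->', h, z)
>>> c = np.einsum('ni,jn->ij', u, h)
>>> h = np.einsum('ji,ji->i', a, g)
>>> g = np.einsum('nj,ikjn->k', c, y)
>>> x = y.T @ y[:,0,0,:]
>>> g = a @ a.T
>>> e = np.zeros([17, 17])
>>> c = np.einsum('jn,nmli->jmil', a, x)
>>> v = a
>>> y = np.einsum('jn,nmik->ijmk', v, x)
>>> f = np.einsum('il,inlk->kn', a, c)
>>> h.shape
(5,)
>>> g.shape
(2, 2)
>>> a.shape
(2, 5)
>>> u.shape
(5, 5)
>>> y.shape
(17, 2, 23, 5)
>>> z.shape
(5, 23)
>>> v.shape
(2, 5)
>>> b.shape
()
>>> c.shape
(2, 23, 5, 17)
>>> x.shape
(5, 23, 17, 5)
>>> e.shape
(17, 17)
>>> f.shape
(17, 23)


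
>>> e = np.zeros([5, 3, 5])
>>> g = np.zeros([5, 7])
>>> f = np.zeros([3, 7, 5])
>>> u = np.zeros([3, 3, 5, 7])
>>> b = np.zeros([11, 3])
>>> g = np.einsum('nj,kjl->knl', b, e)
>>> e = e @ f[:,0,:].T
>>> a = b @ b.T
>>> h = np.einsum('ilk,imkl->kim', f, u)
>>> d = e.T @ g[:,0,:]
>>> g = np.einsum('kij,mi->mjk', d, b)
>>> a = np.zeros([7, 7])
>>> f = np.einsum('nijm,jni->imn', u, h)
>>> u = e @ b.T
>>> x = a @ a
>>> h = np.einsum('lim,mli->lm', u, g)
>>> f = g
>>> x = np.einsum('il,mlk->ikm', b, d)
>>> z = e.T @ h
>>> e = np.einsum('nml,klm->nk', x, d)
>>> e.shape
(11, 3)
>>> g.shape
(11, 5, 3)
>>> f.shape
(11, 5, 3)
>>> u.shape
(5, 3, 11)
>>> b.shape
(11, 3)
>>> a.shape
(7, 7)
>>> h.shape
(5, 11)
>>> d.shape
(3, 3, 5)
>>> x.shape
(11, 5, 3)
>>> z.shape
(3, 3, 11)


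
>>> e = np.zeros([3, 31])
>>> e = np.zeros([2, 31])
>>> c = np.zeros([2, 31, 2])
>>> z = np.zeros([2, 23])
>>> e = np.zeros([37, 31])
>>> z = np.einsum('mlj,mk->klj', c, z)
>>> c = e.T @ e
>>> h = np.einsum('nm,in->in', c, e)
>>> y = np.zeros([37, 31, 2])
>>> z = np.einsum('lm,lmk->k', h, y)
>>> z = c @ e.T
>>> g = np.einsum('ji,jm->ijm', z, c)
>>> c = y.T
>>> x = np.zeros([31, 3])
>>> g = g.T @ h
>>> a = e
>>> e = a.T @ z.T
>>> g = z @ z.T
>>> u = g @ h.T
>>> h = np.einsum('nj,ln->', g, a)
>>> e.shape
(31, 31)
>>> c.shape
(2, 31, 37)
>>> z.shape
(31, 37)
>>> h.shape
()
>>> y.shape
(37, 31, 2)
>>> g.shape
(31, 31)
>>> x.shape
(31, 3)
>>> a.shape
(37, 31)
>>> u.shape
(31, 37)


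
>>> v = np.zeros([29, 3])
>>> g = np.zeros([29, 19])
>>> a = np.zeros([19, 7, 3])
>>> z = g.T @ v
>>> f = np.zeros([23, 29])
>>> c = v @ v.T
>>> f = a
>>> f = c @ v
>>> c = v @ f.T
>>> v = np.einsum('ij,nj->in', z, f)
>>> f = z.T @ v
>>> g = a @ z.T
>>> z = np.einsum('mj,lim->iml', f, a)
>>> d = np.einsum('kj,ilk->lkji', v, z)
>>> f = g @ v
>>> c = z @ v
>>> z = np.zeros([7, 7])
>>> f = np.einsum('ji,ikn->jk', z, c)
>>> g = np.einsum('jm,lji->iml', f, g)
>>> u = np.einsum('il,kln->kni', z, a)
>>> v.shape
(19, 29)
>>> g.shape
(19, 3, 19)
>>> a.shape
(19, 7, 3)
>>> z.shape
(7, 7)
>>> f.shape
(7, 3)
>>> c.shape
(7, 3, 29)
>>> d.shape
(3, 19, 29, 7)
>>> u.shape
(19, 3, 7)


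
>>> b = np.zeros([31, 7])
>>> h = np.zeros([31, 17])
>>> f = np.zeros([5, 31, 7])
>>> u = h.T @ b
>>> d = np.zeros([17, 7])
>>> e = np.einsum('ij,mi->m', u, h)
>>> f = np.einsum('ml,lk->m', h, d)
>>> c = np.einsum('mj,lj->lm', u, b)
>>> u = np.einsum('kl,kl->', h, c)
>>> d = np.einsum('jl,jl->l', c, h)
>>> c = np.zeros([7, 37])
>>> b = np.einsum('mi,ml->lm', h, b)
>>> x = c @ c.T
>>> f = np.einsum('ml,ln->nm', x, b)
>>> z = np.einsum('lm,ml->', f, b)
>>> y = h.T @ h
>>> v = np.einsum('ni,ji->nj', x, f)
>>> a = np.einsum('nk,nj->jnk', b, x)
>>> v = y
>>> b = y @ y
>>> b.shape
(17, 17)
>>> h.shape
(31, 17)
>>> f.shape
(31, 7)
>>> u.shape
()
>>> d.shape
(17,)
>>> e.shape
(31,)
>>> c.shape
(7, 37)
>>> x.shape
(7, 7)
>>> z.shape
()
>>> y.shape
(17, 17)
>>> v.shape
(17, 17)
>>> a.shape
(7, 7, 31)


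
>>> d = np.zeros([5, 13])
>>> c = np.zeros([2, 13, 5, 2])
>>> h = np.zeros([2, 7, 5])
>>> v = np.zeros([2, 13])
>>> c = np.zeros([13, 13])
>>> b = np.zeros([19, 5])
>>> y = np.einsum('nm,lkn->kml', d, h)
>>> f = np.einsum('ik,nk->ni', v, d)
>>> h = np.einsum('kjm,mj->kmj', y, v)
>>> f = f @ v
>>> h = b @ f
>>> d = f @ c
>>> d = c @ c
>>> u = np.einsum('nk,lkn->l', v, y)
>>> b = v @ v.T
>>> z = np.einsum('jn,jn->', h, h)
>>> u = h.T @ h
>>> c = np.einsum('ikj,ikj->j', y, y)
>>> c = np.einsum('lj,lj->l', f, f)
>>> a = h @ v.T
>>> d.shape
(13, 13)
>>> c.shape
(5,)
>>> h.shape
(19, 13)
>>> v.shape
(2, 13)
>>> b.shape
(2, 2)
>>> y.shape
(7, 13, 2)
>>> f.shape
(5, 13)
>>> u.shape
(13, 13)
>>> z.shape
()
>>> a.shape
(19, 2)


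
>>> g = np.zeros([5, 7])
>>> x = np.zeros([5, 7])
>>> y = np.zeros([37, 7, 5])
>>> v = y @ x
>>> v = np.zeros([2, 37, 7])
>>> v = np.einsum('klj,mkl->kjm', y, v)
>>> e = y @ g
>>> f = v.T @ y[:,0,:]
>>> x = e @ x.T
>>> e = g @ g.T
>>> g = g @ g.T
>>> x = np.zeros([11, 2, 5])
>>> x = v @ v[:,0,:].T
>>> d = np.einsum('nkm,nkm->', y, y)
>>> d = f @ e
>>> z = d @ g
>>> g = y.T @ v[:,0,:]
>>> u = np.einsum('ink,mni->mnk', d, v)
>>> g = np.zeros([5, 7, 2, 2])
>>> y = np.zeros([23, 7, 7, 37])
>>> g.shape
(5, 7, 2, 2)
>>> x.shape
(37, 5, 37)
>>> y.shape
(23, 7, 7, 37)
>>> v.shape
(37, 5, 2)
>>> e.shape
(5, 5)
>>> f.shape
(2, 5, 5)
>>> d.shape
(2, 5, 5)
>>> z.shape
(2, 5, 5)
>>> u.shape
(37, 5, 5)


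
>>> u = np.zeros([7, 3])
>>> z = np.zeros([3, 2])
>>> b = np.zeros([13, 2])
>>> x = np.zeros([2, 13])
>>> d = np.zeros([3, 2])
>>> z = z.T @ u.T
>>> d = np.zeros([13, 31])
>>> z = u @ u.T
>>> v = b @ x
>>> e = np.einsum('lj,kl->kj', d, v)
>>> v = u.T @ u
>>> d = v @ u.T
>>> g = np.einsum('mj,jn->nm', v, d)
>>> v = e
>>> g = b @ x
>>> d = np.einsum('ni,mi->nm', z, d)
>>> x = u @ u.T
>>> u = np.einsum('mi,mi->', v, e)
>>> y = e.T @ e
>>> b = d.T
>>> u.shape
()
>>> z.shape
(7, 7)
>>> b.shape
(3, 7)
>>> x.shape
(7, 7)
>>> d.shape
(7, 3)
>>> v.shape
(13, 31)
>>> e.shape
(13, 31)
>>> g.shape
(13, 13)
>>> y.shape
(31, 31)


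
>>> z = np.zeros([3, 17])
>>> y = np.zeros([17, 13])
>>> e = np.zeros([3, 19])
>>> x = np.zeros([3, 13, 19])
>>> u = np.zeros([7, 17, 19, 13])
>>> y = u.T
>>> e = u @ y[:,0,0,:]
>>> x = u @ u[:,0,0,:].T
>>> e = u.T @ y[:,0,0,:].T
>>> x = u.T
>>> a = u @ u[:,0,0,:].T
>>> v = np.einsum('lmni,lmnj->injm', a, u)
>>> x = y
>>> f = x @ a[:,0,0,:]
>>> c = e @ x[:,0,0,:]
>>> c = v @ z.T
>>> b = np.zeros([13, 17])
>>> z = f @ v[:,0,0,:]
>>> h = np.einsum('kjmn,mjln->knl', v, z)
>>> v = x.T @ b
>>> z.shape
(13, 19, 17, 17)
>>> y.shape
(13, 19, 17, 7)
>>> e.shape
(13, 19, 17, 13)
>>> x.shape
(13, 19, 17, 7)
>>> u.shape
(7, 17, 19, 13)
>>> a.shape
(7, 17, 19, 7)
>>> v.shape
(7, 17, 19, 17)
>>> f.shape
(13, 19, 17, 7)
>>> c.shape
(7, 19, 13, 3)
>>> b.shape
(13, 17)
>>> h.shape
(7, 17, 17)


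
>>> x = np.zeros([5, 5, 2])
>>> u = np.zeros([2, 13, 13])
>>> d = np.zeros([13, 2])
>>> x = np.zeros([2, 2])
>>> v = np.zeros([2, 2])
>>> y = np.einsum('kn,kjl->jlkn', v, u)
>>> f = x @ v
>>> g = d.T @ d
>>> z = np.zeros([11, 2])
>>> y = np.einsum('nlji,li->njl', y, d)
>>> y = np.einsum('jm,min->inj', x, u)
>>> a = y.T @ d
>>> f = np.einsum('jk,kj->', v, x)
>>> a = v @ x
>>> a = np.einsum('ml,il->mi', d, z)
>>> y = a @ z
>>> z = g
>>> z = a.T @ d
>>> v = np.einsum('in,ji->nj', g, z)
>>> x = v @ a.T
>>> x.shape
(2, 13)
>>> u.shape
(2, 13, 13)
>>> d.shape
(13, 2)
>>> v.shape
(2, 11)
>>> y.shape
(13, 2)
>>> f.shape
()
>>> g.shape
(2, 2)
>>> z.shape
(11, 2)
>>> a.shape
(13, 11)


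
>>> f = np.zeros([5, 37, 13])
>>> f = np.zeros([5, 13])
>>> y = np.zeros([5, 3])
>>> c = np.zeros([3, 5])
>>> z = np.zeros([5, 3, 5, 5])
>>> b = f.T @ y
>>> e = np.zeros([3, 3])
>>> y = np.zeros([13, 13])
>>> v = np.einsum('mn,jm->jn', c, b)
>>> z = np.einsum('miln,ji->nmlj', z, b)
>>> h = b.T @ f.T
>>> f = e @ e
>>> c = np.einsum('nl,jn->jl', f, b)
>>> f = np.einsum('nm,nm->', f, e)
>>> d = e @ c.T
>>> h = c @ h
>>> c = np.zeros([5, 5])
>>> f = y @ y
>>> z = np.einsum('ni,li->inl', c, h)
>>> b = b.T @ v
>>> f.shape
(13, 13)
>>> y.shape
(13, 13)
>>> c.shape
(5, 5)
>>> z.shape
(5, 5, 13)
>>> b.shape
(3, 5)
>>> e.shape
(3, 3)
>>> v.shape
(13, 5)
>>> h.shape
(13, 5)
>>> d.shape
(3, 13)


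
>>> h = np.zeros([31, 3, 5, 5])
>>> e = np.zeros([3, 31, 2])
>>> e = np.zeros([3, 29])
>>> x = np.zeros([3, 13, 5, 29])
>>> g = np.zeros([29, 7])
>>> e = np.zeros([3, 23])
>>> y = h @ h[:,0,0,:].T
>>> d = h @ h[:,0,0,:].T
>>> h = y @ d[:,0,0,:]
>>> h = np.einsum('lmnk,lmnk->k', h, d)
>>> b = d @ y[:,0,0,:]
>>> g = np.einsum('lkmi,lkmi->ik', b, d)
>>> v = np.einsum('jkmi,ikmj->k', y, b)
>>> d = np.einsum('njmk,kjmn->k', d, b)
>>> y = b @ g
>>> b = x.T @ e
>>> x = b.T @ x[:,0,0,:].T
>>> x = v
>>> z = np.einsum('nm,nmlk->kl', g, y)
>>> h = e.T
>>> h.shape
(23, 3)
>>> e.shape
(3, 23)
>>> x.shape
(3,)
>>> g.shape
(31, 3)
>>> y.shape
(31, 3, 5, 3)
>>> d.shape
(31,)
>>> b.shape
(29, 5, 13, 23)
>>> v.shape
(3,)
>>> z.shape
(3, 5)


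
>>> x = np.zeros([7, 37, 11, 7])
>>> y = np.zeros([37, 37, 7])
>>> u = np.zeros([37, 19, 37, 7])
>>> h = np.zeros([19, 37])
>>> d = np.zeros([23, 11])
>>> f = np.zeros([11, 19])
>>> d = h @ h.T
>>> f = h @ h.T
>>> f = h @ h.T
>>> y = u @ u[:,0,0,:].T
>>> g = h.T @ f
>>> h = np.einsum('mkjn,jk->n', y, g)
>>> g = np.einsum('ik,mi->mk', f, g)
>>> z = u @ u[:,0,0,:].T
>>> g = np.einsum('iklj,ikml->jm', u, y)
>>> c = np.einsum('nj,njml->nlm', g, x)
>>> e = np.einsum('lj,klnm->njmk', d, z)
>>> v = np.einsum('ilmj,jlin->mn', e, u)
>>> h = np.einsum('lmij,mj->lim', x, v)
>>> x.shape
(7, 37, 11, 7)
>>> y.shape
(37, 19, 37, 37)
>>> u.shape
(37, 19, 37, 7)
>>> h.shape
(7, 11, 37)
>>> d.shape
(19, 19)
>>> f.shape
(19, 19)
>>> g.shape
(7, 37)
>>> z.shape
(37, 19, 37, 37)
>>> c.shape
(7, 7, 11)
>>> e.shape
(37, 19, 37, 37)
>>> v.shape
(37, 7)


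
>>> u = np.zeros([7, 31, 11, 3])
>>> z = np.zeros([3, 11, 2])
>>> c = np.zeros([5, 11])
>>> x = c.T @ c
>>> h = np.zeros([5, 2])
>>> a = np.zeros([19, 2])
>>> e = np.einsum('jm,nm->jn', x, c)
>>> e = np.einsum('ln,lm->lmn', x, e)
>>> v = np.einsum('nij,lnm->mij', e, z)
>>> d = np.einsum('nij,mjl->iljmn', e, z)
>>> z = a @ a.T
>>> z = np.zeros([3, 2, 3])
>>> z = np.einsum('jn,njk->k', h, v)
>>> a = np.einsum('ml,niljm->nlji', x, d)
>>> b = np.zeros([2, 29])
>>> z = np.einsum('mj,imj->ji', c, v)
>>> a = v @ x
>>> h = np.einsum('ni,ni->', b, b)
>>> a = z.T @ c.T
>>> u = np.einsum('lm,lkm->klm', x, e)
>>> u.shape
(5, 11, 11)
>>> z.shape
(11, 2)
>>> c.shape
(5, 11)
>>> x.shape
(11, 11)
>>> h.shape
()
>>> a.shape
(2, 5)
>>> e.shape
(11, 5, 11)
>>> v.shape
(2, 5, 11)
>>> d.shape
(5, 2, 11, 3, 11)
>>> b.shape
(2, 29)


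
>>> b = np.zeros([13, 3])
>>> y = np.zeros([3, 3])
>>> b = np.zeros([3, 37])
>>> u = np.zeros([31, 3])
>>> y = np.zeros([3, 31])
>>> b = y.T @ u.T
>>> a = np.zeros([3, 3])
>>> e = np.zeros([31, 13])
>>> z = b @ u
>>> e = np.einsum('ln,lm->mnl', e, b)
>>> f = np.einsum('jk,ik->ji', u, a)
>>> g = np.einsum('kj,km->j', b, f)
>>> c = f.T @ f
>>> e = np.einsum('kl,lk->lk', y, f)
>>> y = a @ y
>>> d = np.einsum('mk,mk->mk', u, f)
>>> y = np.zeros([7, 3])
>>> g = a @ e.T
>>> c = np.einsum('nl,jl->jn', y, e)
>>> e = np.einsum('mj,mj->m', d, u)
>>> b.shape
(31, 31)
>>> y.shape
(7, 3)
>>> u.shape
(31, 3)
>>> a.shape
(3, 3)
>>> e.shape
(31,)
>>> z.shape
(31, 3)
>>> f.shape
(31, 3)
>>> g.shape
(3, 31)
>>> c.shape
(31, 7)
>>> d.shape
(31, 3)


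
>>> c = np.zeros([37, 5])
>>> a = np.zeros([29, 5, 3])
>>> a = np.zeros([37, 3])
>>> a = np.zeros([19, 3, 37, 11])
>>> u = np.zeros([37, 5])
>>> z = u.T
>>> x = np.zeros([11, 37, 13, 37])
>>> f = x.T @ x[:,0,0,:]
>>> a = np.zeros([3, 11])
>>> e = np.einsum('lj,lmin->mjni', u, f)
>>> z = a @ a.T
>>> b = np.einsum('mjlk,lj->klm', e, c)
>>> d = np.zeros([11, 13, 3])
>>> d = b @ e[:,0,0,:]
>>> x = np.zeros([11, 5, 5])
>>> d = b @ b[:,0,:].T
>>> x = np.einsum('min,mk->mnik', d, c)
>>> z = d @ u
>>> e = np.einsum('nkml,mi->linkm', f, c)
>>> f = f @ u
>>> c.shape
(37, 5)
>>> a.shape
(3, 11)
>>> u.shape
(37, 5)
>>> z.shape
(37, 37, 5)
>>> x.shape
(37, 37, 37, 5)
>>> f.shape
(37, 13, 37, 5)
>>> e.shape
(37, 5, 37, 13, 37)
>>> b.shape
(37, 37, 13)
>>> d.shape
(37, 37, 37)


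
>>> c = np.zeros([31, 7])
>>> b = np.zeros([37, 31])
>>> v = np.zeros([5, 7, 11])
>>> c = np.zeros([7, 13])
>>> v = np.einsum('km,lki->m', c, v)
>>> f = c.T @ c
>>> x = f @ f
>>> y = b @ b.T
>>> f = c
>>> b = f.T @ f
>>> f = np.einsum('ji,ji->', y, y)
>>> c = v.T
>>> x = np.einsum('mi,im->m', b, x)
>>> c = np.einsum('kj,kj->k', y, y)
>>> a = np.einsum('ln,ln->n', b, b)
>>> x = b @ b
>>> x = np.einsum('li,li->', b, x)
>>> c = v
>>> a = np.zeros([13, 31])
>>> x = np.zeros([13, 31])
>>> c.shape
(13,)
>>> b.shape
(13, 13)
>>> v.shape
(13,)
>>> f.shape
()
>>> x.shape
(13, 31)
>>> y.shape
(37, 37)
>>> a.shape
(13, 31)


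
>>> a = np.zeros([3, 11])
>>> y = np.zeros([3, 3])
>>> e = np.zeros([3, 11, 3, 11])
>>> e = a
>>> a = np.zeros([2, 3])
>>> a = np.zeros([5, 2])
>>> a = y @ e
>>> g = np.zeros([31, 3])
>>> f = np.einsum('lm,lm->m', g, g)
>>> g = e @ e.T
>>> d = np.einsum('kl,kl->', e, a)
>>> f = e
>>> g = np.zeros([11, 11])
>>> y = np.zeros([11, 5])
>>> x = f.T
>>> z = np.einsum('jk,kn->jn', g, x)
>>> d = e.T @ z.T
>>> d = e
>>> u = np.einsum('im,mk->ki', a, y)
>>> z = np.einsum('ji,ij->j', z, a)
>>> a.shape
(3, 11)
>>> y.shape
(11, 5)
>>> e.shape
(3, 11)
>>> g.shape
(11, 11)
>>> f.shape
(3, 11)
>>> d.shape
(3, 11)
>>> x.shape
(11, 3)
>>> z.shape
(11,)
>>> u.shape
(5, 3)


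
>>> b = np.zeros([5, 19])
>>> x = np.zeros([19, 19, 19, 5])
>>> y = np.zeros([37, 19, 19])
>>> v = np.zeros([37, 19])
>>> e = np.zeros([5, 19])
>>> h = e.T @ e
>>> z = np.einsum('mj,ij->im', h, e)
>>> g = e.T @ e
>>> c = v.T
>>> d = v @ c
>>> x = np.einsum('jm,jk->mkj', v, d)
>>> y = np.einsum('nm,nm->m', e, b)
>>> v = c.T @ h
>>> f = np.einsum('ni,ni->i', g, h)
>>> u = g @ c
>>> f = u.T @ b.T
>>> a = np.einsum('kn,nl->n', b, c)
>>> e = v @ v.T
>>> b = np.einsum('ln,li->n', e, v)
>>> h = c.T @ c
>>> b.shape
(37,)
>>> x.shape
(19, 37, 37)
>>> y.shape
(19,)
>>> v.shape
(37, 19)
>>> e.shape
(37, 37)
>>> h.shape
(37, 37)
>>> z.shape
(5, 19)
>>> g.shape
(19, 19)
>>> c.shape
(19, 37)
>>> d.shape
(37, 37)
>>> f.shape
(37, 5)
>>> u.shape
(19, 37)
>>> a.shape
(19,)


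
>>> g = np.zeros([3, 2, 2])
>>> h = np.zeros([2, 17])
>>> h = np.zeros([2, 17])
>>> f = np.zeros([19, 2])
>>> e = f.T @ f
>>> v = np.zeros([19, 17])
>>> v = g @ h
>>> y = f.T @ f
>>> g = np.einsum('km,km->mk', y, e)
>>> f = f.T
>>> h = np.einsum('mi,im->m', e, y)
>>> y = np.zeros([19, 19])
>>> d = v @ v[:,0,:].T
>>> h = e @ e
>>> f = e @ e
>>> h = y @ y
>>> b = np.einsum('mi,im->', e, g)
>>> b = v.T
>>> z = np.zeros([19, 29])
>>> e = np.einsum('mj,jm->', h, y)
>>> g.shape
(2, 2)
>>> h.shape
(19, 19)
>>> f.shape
(2, 2)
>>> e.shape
()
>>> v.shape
(3, 2, 17)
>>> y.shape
(19, 19)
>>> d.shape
(3, 2, 3)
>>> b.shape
(17, 2, 3)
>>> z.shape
(19, 29)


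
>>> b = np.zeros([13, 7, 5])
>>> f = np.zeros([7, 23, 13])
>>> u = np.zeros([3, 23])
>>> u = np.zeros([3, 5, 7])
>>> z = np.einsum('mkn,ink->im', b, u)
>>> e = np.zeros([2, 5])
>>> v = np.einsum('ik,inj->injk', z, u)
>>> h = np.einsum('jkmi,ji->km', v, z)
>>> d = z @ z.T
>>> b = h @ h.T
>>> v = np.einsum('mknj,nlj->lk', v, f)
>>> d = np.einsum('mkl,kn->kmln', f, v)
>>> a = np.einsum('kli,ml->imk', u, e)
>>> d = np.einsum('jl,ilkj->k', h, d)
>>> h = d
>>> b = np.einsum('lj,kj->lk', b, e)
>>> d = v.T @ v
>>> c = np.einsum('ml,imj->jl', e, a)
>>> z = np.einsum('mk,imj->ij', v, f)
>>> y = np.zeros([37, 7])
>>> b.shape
(5, 2)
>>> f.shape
(7, 23, 13)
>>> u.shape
(3, 5, 7)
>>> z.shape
(7, 13)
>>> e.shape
(2, 5)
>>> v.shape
(23, 5)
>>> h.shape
(13,)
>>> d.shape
(5, 5)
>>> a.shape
(7, 2, 3)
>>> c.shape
(3, 5)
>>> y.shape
(37, 7)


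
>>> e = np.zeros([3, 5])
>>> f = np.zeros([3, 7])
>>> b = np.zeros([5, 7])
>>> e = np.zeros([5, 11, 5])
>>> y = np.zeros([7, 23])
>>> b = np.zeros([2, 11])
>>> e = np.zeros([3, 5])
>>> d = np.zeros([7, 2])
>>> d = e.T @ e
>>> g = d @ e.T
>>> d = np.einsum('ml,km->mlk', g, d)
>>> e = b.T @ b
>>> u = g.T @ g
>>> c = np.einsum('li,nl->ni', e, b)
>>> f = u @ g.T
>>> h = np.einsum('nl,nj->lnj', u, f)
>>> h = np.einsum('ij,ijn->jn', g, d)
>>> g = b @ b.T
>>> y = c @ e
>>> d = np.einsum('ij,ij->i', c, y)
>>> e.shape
(11, 11)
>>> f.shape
(3, 5)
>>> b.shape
(2, 11)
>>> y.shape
(2, 11)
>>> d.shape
(2,)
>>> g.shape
(2, 2)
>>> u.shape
(3, 3)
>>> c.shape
(2, 11)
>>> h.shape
(3, 5)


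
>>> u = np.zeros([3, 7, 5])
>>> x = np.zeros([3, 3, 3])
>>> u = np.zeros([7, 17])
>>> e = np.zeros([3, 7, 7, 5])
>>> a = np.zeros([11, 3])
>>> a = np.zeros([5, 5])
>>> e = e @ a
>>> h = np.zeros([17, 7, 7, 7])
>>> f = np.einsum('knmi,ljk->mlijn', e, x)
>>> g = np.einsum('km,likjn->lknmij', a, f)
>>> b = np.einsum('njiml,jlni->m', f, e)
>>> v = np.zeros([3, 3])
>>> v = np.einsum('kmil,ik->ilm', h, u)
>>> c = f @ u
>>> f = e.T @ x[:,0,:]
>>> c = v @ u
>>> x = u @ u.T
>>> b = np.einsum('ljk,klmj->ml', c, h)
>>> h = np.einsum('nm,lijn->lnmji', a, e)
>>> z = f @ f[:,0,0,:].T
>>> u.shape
(7, 17)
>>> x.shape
(7, 7)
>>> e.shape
(3, 7, 7, 5)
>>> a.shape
(5, 5)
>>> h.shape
(3, 5, 5, 7, 7)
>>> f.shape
(5, 7, 7, 3)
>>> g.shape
(7, 5, 7, 5, 3, 3)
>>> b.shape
(7, 7)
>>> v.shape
(7, 7, 7)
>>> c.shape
(7, 7, 17)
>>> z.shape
(5, 7, 7, 5)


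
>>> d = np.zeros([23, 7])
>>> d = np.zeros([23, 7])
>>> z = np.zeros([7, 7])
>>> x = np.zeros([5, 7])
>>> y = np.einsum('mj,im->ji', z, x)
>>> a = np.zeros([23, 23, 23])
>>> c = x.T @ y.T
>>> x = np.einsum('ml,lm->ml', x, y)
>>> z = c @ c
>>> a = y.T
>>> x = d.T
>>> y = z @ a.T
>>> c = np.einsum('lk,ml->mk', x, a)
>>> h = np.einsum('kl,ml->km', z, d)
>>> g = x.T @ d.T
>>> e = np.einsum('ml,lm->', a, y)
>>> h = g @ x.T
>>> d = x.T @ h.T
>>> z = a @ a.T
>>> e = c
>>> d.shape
(23, 23)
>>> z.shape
(5, 5)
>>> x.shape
(7, 23)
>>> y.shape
(7, 5)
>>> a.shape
(5, 7)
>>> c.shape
(5, 23)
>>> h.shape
(23, 7)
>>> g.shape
(23, 23)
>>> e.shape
(5, 23)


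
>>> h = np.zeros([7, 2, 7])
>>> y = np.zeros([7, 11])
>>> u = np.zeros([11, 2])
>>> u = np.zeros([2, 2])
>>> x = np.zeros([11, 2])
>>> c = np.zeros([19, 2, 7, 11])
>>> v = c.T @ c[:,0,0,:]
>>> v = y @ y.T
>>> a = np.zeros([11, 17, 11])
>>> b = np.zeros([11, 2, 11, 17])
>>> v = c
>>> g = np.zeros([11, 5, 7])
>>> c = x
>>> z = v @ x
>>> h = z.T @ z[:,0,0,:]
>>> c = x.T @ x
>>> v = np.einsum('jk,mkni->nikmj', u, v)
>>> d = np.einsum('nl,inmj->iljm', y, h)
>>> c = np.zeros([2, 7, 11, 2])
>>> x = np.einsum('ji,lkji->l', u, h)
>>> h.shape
(2, 7, 2, 2)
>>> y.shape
(7, 11)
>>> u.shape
(2, 2)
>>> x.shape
(2,)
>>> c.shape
(2, 7, 11, 2)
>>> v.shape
(7, 11, 2, 19, 2)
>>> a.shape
(11, 17, 11)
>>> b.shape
(11, 2, 11, 17)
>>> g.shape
(11, 5, 7)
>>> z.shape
(19, 2, 7, 2)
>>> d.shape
(2, 11, 2, 2)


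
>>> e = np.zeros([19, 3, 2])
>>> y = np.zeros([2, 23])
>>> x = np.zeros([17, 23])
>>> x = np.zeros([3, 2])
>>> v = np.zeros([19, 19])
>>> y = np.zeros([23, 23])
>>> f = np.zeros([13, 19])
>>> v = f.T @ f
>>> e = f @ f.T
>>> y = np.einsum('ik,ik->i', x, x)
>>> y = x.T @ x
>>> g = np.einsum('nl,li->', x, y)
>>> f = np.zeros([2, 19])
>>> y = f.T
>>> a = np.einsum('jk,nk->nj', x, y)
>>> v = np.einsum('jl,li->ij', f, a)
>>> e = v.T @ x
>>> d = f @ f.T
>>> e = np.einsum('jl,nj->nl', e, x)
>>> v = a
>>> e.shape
(3, 2)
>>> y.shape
(19, 2)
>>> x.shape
(3, 2)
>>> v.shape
(19, 3)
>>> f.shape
(2, 19)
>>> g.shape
()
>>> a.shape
(19, 3)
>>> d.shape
(2, 2)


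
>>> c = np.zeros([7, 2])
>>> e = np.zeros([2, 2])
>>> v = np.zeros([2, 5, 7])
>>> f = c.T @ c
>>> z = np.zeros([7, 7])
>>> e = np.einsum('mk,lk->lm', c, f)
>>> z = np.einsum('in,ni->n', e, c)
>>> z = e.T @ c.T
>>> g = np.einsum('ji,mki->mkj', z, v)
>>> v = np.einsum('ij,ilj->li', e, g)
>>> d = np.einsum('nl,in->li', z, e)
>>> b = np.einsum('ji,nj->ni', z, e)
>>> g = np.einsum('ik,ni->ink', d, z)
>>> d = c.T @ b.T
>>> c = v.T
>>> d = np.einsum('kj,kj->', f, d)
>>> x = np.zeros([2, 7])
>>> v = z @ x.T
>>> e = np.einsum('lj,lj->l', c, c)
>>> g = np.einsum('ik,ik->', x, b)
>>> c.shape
(2, 5)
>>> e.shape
(2,)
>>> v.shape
(7, 2)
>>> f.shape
(2, 2)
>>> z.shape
(7, 7)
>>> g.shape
()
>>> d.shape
()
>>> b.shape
(2, 7)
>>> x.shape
(2, 7)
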